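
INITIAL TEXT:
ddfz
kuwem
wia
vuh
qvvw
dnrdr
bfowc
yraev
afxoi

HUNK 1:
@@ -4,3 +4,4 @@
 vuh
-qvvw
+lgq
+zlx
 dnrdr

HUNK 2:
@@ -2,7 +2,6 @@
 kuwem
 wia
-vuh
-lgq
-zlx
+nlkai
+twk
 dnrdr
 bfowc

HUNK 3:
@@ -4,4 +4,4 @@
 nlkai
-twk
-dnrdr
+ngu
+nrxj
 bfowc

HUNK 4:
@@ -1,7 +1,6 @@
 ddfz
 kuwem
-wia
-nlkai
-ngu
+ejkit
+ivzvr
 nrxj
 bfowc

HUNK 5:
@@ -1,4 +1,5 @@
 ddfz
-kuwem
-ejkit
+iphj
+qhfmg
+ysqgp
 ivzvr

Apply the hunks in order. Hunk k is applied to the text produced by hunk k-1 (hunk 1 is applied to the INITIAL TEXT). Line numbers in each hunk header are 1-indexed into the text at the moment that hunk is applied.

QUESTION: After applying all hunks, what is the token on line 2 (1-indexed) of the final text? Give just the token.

Hunk 1: at line 4 remove [qvvw] add [lgq,zlx] -> 10 lines: ddfz kuwem wia vuh lgq zlx dnrdr bfowc yraev afxoi
Hunk 2: at line 2 remove [vuh,lgq,zlx] add [nlkai,twk] -> 9 lines: ddfz kuwem wia nlkai twk dnrdr bfowc yraev afxoi
Hunk 3: at line 4 remove [twk,dnrdr] add [ngu,nrxj] -> 9 lines: ddfz kuwem wia nlkai ngu nrxj bfowc yraev afxoi
Hunk 4: at line 1 remove [wia,nlkai,ngu] add [ejkit,ivzvr] -> 8 lines: ddfz kuwem ejkit ivzvr nrxj bfowc yraev afxoi
Hunk 5: at line 1 remove [kuwem,ejkit] add [iphj,qhfmg,ysqgp] -> 9 lines: ddfz iphj qhfmg ysqgp ivzvr nrxj bfowc yraev afxoi
Final line 2: iphj

Answer: iphj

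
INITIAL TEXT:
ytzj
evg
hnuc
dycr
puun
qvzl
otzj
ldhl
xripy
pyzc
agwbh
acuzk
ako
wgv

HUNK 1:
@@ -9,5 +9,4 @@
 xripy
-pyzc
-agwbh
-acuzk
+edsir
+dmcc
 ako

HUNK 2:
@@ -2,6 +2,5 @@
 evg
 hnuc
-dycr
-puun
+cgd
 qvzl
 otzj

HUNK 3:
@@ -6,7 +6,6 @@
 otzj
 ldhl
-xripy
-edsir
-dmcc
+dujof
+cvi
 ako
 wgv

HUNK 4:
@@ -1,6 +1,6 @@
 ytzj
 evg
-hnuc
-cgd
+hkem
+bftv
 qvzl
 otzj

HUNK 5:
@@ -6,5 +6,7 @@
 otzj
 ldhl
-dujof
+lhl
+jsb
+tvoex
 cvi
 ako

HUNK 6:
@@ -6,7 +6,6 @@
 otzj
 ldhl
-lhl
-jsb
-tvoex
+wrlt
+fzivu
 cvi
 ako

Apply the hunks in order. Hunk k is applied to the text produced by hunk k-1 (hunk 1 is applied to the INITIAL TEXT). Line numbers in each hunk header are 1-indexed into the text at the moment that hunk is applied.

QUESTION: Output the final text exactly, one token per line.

Hunk 1: at line 9 remove [pyzc,agwbh,acuzk] add [edsir,dmcc] -> 13 lines: ytzj evg hnuc dycr puun qvzl otzj ldhl xripy edsir dmcc ako wgv
Hunk 2: at line 2 remove [dycr,puun] add [cgd] -> 12 lines: ytzj evg hnuc cgd qvzl otzj ldhl xripy edsir dmcc ako wgv
Hunk 3: at line 6 remove [xripy,edsir,dmcc] add [dujof,cvi] -> 11 lines: ytzj evg hnuc cgd qvzl otzj ldhl dujof cvi ako wgv
Hunk 4: at line 1 remove [hnuc,cgd] add [hkem,bftv] -> 11 lines: ytzj evg hkem bftv qvzl otzj ldhl dujof cvi ako wgv
Hunk 5: at line 6 remove [dujof] add [lhl,jsb,tvoex] -> 13 lines: ytzj evg hkem bftv qvzl otzj ldhl lhl jsb tvoex cvi ako wgv
Hunk 6: at line 6 remove [lhl,jsb,tvoex] add [wrlt,fzivu] -> 12 lines: ytzj evg hkem bftv qvzl otzj ldhl wrlt fzivu cvi ako wgv

Answer: ytzj
evg
hkem
bftv
qvzl
otzj
ldhl
wrlt
fzivu
cvi
ako
wgv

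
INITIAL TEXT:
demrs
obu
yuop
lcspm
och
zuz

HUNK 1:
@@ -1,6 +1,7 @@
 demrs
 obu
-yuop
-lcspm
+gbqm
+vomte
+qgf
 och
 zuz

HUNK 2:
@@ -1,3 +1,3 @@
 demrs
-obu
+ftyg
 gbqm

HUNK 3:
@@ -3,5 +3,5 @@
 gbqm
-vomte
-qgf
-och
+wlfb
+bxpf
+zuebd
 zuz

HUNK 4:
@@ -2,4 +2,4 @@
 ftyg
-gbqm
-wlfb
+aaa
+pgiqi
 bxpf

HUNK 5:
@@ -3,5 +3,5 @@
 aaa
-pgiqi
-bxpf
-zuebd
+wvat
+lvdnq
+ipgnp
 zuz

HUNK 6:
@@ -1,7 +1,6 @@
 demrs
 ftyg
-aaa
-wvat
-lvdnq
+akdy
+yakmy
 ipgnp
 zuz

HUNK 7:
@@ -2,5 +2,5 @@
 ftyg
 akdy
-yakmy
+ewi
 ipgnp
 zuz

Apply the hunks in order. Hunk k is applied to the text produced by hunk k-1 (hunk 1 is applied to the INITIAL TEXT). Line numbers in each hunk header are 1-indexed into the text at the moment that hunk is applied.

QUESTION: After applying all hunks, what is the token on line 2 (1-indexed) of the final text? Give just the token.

Hunk 1: at line 1 remove [yuop,lcspm] add [gbqm,vomte,qgf] -> 7 lines: demrs obu gbqm vomte qgf och zuz
Hunk 2: at line 1 remove [obu] add [ftyg] -> 7 lines: demrs ftyg gbqm vomte qgf och zuz
Hunk 3: at line 3 remove [vomte,qgf,och] add [wlfb,bxpf,zuebd] -> 7 lines: demrs ftyg gbqm wlfb bxpf zuebd zuz
Hunk 4: at line 2 remove [gbqm,wlfb] add [aaa,pgiqi] -> 7 lines: demrs ftyg aaa pgiqi bxpf zuebd zuz
Hunk 5: at line 3 remove [pgiqi,bxpf,zuebd] add [wvat,lvdnq,ipgnp] -> 7 lines: demrs ftyg aaa wvat lvdnq ipgnp zuz
Hunk 6: at line 1 remove [aaa,wvat,lvdnq] add [akdy,yakmy] -> 6 lines: demrs ftyg akdy yakmy ipgnp zuz
Hunk 7: at line 2 remove [yakmy] add [ewi] -> 6 lines: demrs ftyg akdy ewi ipgnp zuz
Final line 2: ftyg

Answer: ftyg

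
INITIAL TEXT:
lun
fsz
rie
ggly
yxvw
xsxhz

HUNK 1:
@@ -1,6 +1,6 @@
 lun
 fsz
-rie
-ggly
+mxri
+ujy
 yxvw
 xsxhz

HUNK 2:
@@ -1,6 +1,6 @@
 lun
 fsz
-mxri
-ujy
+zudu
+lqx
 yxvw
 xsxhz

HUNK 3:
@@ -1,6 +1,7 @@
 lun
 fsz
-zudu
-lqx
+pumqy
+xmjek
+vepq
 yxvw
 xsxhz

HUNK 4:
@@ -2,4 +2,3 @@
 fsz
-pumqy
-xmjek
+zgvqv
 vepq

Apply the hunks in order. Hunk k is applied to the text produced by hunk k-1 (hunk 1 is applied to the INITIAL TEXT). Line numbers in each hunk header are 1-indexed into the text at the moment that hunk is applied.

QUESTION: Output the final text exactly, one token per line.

Hunk 1: at line 1 remove [rie,ggly] add [mxri,ujy] -> 6 lines: lun fsz mxri ujy yxvw xsxhz
Hunk 2: at line 1 remove [mxri,ujy] add [zudu,lqx] -> 6 lines: lun fsz zudu lqx yxvw xsxhz
Hunk 3: at line 1 remove [zudu,lqx] add [pumqy,xmjek,vepq] -> 7 lines: lun fsz pumqy xmjek vepq yxvw xsxhz
Hunk 4: at line 2 remove [pumqy,xmjek] add [zgvqv] -> 6 lines: lun fsz zgvqv vepq yxvw xsxhz

Answer: lun
fsz
zgvqv
vepq
yxvw
xsxhz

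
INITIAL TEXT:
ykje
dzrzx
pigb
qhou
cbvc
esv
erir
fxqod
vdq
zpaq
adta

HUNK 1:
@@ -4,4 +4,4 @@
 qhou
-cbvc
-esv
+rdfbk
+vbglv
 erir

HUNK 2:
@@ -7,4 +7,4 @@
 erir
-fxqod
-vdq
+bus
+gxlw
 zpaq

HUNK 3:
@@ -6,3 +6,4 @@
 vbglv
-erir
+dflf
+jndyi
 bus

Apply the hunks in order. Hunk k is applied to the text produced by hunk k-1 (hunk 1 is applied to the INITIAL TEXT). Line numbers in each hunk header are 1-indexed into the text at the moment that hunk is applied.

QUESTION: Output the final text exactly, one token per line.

Hunk 1: at line 4 remove [cbvc,esv] add [rdfbk,vbglv] -> 11 lines: ykje dzrzx pigb qhou rdfbk vbglv erir fxqod vdq zpaq adta
Hunk 2: at line 7 remove [fxqod,vdq] add [bus,gxlw] -> 11 lines: ykje dzrzx pigb qhou rdfbk vbglv erir bus gxlw zpaq adta
Hunk 3: at line 6 remove [erir] add [dflf,jndyi] -> 12 lines: ykje dzrzx pigb qhou rdfbk vbglv dflf jndyi bus gxlw zpaq adta

Answer: ykje
dzrzx
pigb
qhou
rdfbk
vbglv
dflf
jndyi
bus
gxlw
zpaq
adta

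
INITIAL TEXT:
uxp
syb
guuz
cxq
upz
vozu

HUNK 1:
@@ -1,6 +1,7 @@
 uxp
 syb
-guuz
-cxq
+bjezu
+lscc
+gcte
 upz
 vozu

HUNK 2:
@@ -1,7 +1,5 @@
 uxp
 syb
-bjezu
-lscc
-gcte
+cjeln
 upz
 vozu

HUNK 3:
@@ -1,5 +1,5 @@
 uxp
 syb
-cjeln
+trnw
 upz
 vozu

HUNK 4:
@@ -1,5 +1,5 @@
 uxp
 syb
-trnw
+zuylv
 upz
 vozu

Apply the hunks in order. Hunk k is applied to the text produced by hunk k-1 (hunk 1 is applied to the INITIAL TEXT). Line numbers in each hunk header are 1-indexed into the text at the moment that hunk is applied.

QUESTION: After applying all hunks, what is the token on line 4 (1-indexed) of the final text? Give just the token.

Hunk 1: at line 1 remove [guuz,cxq] add [bjezu,lscc,gcte] -> 7 lines: uxp syb bjezu lscc gcte upz vozu
Hunk 2: at line 1 remove [bjezu,lscc,gcte] add [cjeln] -> 5 lines: uxp syb cjeln upz vozu
Hunk 3: at line 1 remove [cjeln] add [trnw] -> 5 lines: uxp syb trnw upz vozu
Hunk 4: at line 1 remove [trnw] add [zuylv] -> 5 lines: uxp syb zuylv upz vozu
Final line 4: upz

Answer: upz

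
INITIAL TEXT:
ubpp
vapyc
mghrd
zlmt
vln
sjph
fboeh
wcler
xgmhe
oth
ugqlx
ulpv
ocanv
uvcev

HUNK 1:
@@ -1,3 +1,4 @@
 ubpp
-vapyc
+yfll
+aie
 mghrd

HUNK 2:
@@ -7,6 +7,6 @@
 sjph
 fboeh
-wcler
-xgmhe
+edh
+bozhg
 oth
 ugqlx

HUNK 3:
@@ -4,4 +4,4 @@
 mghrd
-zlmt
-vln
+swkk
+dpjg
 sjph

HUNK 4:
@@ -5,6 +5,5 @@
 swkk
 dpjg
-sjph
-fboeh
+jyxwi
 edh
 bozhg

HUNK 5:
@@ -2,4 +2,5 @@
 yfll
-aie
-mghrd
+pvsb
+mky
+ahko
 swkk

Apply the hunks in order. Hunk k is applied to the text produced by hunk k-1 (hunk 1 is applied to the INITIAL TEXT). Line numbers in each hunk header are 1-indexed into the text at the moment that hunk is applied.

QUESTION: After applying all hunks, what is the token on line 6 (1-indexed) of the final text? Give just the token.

Answer: swkk

Derivation:
Hunk 1: at line 1 remove [vapyc] add [yfll,aie] -> 15 lines: ubpp yfll aie mghrd zlmt vln sjph fboeh wcler xgmhe oth ugqlx ulpv ocanv uvcev
Hunk 2: at line 7 remove [wcler,xgmhe] add [edh,bozhg] -> 15 lines: ubpp yfll aie mghrd zlmt vln sjph fboeh edh bozhg oth ugqlx ulpv ocanv uvcev
Hunk 3: at line 4 remove [zlmt,vln] add [swkk,dpjg] -> 15 lines: ubpp yfll aie mghrd swkk dpjg sjph fboeh edh bozhg oth ugqlx ulpv ocanv uvcev
Hunk 4: at line 5 remove [sjph,fboeh] add [jyxwi] -> 14 lines: ubpp yfll aie mghrd swkk dpjg jyxwi edh bozhg oth ugqlx ulpv ocanv uvcev
Hunk 5: at line 2 remove [aie,mghrd] add [pvsb,mky,ahko] -> 15 lines: ubpp yfll pvsb mky ahko swkk dpjg jyxwi edh bozhg oth ugqlx ulpv ocanv uvcev
Final line 6: swkk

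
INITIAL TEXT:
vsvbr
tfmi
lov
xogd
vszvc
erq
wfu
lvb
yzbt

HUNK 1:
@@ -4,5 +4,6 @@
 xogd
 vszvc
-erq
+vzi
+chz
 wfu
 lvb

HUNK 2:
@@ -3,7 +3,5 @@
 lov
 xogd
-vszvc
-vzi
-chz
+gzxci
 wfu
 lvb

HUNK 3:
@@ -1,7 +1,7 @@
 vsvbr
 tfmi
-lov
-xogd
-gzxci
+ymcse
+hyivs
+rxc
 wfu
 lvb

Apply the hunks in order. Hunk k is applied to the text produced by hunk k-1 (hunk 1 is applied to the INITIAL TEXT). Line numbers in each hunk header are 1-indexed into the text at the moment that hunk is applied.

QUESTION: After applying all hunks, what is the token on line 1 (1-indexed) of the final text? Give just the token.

Hunk 1: at line 4 remove [erq] add [vzi,chz] -> 10 lines: vsvbr tfmi lov xogd vszvc vzi chz wfu lvb yzbt
Hunk 2: at line 3 remove [vszvc,vzi,chz] add [gzxci] -> 8 lines: vsvbr tfmi lov xogd gzxci wfu lvb yzbt
Hunk 3: at line 1 remove [lov,xogd,gzxci] add [ymcse,hyivs,rxc] -> 8 lines: vsvbr tfmi ymcse hyivs rxc wfu lvb yzbt
Final line 1: vsvbr

Answer: vsvbr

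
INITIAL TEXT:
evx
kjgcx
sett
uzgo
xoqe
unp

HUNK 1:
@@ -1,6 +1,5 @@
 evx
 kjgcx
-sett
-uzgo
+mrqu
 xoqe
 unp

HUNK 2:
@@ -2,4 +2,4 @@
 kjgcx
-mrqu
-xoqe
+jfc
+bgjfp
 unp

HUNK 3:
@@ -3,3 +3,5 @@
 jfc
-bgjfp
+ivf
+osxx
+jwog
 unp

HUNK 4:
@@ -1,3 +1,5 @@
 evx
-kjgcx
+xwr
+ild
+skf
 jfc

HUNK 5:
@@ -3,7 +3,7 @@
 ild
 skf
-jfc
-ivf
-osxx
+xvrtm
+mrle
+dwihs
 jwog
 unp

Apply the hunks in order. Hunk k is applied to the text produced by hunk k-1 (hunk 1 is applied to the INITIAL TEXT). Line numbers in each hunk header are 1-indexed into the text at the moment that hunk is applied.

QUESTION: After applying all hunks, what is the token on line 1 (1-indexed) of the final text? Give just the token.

Hunk 1: at line 1 remove [sett,uzgo] add [mrqu] -> 5 lines: evx kjgcx mrqu xoqe unp
Hunk 2: at line 2 remove [mrqu,xoqe] add [jfc,bgjfp] -> 5 lines: evx kjgcx jfc bgjfp unp
Hunk 3: at line 3 remove [bgjfp] add [ivf,osxx,jwog] -> 7 lines: evx kjgcx jfc ivf osxx jwog unp
Hunk 4: at line 1 remove [kjgcx] add [xwr,ild,skf] -> 9 lines: evx xwr ild skf jfc ivf osxx jwog unp
Hunk 5: at line 3 remove [jfc,ivf,osxx] add [xvrtm,mrle,dwihs] -> 9 lines: evx xwr ild skf xvrtm mrle dwihs jwog unp
Final line 1: evx

Answer: evx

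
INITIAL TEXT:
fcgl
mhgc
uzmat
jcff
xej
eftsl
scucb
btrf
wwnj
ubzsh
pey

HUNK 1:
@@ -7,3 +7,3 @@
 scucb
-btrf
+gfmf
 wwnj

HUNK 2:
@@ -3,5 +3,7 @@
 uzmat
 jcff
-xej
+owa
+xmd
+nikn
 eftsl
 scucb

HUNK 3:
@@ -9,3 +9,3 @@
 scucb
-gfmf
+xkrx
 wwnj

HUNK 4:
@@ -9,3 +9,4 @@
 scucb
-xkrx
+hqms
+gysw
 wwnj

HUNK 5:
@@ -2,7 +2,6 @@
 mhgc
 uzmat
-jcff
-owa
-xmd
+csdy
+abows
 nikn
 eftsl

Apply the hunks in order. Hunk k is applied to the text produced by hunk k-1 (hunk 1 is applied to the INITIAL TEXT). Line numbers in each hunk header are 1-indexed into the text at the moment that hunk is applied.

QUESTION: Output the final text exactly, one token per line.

Hunk 1: at line 7 remove [btrf] add [gfmf] -> 11 lines: fcgl mhgc uzmat jcff xej eftsl scucb gfmf wwnj ubzsh pey
Hunk 2: at line 3 remove [xej] add [owa,xmd,nikn] -> 13 lines: fcgl mhgc uzmat jcff owa xmd nikn eftsl scucb gfmf wwnj ubzsh pey
Hunk 3: at line 9 remove [gfmf] add [xkrx] -> 13 lines: fcgl mhgc uzmat jcff owa xmd nikn eftsl scucb xkrx wwnj ubzsh pey
Hunk 4: at line 9 remove [xkrx] add [hqms,gysw] -> 14 lines: fcgl mhgc uzmat jcff owa xmd nikn eftsl scucb hqms gysw wwnj ubzsh pey
Hunk 5: at line 2 remove [jcff,owa,xmd] add [csdy,abows] -> 13 lines: fcgl mhgc uzmat csdy abows nikn eftsl scucb hqms gysw wwnj ubzsh pey

Answer: fcgl
mhgc
uzmat
csdy
abows
nikn
eftsl
scucb
hqms
gysw
wwnj
ubzsh
pey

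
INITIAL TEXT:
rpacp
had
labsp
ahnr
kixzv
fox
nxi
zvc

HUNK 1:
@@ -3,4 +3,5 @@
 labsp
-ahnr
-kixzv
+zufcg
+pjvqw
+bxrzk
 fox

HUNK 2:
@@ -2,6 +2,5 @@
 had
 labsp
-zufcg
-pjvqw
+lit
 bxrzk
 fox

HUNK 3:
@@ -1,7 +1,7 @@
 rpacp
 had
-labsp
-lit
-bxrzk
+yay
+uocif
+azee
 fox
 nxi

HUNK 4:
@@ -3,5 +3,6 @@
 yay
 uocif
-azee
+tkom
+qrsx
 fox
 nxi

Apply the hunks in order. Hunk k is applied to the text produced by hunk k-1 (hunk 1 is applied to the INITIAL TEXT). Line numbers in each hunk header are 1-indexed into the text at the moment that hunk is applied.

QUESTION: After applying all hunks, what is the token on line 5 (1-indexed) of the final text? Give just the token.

Hunk 1: at line 3 remove [ahnr,kixzv] add [zufcg,pjvqw,bxrzk] -> 9 lines: rpacp had labsp zufcg pjvqw bxrzk fox nxi zvc
Hunk 2: at line 2 remove [zufcg,pjvqw] add [lit] -> 8 lines: rpacp had labsp lit bxrzk fox nxi zvc
Hunk 3: at line 1 remove [labsp,lit,bxrzk] add [yay,uocif,azee] -> 8 lines: rpacp had yay uocif azee fox nxi zvc
Hunk 4: at line 3 remove [azee] add [tkom,qrsx] -> 9 lines: rpacp had yay uocif tkom qrsx fox nxi zvc
Final line 5: tkom

Answer: tkom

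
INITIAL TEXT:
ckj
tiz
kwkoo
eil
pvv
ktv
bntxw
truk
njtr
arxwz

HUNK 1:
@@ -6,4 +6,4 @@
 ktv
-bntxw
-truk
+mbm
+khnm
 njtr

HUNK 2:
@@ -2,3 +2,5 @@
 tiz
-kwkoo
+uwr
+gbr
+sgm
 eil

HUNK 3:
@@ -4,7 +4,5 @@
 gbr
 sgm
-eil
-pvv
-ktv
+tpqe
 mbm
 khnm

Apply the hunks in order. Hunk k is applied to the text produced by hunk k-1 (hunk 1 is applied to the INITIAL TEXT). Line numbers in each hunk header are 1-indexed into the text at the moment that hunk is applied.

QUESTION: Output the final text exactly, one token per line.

Answer: ckj
tiz
uwr
gbr
sgm
tpqe
mbm
khnm
njtr
arxwz

Derivation:
Hunk 1: at line 6 remove [bntxw,truk] add [mbm,khnm] -> 10 lines: ckj tiz kwkoo eil pvv ktv mbm khnm njtr arxwz
Hunk 2: at line 2 remove [kwkoo] add [uwr,gbr,sgm] -> 12 lines: ckj tiz uwr gbr sgm eil pvv ktv mbm khnm njtr arxwz
Hunk 3: at line 4 remove [eil,pvv,ktv] add [tpqe] -> 10 lines: ckj tiz uwr gbr sgm tpqe mbm khnm njtr arxwz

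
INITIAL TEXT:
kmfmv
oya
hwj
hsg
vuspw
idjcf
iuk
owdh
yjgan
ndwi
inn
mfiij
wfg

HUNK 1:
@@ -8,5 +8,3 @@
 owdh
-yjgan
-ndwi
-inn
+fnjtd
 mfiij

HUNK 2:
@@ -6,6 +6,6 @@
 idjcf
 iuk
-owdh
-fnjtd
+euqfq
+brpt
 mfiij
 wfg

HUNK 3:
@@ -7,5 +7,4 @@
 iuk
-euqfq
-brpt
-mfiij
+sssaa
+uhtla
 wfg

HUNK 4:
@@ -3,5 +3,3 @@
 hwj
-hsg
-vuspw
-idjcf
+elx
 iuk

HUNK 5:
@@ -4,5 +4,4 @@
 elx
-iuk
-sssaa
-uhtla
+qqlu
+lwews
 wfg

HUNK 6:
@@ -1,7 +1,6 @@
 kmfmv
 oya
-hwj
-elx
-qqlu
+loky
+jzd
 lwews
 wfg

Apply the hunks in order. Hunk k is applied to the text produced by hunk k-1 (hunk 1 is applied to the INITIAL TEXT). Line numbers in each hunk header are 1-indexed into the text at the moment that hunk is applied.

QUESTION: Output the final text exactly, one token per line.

Answer: kmfmv
oya
loky
jzd
lwews
wfg

Derivation:
Hunk 1: at line 8 remove [yjgan,ndwi,inn] add [fnjtd] -> 11 lines: kmfmv oya hwj hsg vuspw idjcf iuk owdh fnjtd mfiij wfg
Hunk 2: at line 6 remove [owdh,fnjtd] add [euqfq,brpt] -> 11 lines: kmfmv oya hwj hsg vuspw idjcf iuk euqfq brpt mfiij wfg
Hunk 3: at line 7 remove [euqfq,brpt,mfiij] add [sssaa,uhtla] -> 10 lines: kmfmv oya hwj hsg vuspw idjcf iuk sssaa uhtla wfg
Hunk 4: at line 3 remove [hsg,vuspw,idjcf] add [elx] -> 8 lines: kmfmv oya hwj elx iuk sssaa uhtla wfg
Hunk 5: at line 4 remove [iuk,sssaa,uhtla] add [qqlu,lwews] -> 7 lines: kmfmv oya hwj elx qqlu lwews wfg
Hunk 6: at line 1 remove [hwj,elx,qqlu] add [loky,jzd] -> 6 lines: kmfmv oya loky jzd lwews wfg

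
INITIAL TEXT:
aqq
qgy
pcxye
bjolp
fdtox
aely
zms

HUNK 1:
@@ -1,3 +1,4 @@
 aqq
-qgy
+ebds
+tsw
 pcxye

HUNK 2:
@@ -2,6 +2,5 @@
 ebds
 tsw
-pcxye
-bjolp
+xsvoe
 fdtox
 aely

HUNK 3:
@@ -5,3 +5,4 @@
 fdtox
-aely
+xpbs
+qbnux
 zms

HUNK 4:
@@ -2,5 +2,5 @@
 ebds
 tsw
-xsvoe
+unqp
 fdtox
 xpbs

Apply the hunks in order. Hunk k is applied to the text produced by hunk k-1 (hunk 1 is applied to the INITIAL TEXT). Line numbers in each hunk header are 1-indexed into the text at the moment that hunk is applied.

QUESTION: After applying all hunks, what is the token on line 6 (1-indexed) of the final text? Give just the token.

Answer: xpbs

Derivation:
Hunk 1: at line 1 remove [qgy] add [ebds,tsw] -> 8 lines: aqq ebds tsw pcxye bjolp fdtox aely zms
Hunk 2: at line 2 remove [pcxye,bjolp] add [xsvoe] -> 7 lines: aqq ebds tsw xsvoe fdtox aely zms
Hunk 3: at line 5 remove [aely] add [xpbs,qbnux] -> 8 lines: aqq ebds tsw xsvoe fdtox xpbs qbnux zms
Hunk 4: at line 2 remove [xsvoe] add [unqp] -> 8 lines: aqq ebds tsw unqp fdtox xpbs qbnux zms
Final line 6: xpbs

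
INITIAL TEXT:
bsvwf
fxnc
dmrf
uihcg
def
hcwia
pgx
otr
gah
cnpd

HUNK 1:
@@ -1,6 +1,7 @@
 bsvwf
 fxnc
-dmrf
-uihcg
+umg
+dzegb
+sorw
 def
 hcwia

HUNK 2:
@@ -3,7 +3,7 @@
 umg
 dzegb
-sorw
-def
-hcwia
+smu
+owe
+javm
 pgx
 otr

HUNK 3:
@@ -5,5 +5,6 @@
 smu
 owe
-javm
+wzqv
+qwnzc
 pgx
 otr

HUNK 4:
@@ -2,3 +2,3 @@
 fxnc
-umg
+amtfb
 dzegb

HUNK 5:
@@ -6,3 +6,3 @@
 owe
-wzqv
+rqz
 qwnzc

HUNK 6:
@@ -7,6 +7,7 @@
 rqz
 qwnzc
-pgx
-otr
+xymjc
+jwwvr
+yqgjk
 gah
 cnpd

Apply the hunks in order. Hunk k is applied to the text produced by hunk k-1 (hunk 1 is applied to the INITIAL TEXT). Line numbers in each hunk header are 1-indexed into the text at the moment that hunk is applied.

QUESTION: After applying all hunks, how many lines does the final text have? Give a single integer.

Hunk 1: at line 1 remove [dmrf,uihcg] add [umg,dzegb,sorw] -> 11 lines: bsvwf fxnc umg dzegb sorw def hcwia pgx otr gah cnpd
Hunk 2: at line 3 remove [sorw,def,hcwia] add [smu,owe,javm] -> 11 lines: bsvwf fxnc umg dzegb smu owe javm pgx otr gah cnpd
Hunk 3: at line 5 remove [javm] add [wzqv,qwnzc] -> 12 lines: bsvwf fxnc umg dzegb smu owe wzqv qwnzc pgx otr gah cnpd
Hunk 4: at line 2 remove [umg] add [amtfb] -> 12 lines: bsvwf fxnc amtfb dzegb smu owe wzqv qwnzc pgx otr gah cnpd
Hunk 5: at line 6 remove [wzqv] add [rqz] -> 12 lines: bsvwf fxnc amtfb dzegb smu owe rqz qwnzc pgx otr gah cnpd
Hunk 6: at line 7 remove [pgx,otr] add [xymjc,jwwvr,yqgjk] -> 13 lines: bsvwf fxnc amtfb dzegb smu owe rqz qwnzc xymjc jwwvr yqgjk gah cnpd
Final line count: 13

Answer: 13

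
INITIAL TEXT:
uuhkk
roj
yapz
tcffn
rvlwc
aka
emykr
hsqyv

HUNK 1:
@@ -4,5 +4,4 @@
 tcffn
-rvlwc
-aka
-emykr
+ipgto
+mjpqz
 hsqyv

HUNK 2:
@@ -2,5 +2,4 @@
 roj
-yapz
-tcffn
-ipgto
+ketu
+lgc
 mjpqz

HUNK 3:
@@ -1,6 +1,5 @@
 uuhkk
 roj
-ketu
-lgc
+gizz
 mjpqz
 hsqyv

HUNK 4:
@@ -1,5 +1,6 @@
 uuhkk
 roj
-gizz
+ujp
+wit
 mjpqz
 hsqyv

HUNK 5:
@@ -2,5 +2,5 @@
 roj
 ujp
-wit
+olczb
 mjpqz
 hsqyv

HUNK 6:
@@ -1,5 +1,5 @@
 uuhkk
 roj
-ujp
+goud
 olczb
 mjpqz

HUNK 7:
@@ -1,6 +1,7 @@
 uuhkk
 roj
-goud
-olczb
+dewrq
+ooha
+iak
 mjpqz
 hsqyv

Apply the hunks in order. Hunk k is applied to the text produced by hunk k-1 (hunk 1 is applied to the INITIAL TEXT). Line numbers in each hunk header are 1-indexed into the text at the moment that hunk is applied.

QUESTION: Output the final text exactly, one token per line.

Answer: uuhkk
roj
dewrq
ooha
iak
mjpqz
hsqyv

Derivation:
Hunk 1: at line 4 remove [rvlwc,aka,emykr] add [ipgto,mjpqz] -> 7 lines: uuhkk roj yapz tcffn ipgto mjpqz hsqyv
Hunk 2: at line 2 remove [yapz,tcffn,ipgto] add [ketu,lgc] -> 6 lines: uuhkk roj ketu lgc mjpqz hsqyv
Hunk 3: at line 1 remove [ketu,lgc] add [gizz] -> 5 lines: uuhkk roj gizz mjpqz hsqyv
Hunk 4: at line 1 remove [gizz] add [ujp,wit] -> 6 lines: uuhkk roj ujp wit mjpqz hsqyv
Hunk 5: at line 2 remove [wit] add [olczb] -> 6 lines: uuhkk roj ujp olczb mjpqz hsqyv
Hunk 6: at line 1 remove [ujp] add [goud] -> 6 lines: uuhkk roj goud olczb mjpqz hsqyv
Hunk 7: at line 1 remove [goud,olczb] add [dewrq,ooha,iak] -> 7 lines: uuhkk roj dewrq ooha iak mjpqz hsqyv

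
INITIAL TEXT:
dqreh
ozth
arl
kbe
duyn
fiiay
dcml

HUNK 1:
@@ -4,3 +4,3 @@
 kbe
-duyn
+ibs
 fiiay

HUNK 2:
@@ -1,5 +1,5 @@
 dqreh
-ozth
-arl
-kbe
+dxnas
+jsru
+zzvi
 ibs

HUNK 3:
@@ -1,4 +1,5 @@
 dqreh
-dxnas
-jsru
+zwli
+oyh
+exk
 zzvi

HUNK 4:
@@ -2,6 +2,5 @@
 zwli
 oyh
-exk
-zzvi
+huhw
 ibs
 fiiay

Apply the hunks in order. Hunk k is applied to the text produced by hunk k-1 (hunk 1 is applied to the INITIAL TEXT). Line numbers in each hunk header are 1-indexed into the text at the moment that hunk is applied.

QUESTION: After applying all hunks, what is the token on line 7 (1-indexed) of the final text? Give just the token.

Hunk 1: at line 4 remove [duyn] add [ibs] -> 7 lines: dqreh ozth arl kbe ibs fiiay dcml
Hunk 2: at line 1 remove [ozth,arl,kbe] add [dxnas,jsru,zzvi] -> 7 lines: dqreh dxnas jsru zzvi ibs fiiay dcml
Hunk 3: at line 1 remove [dxnas,jsru] add [zwli,oyh,exk] -> 8 lines: dqreh zwli oyh exk zzvi ibs fiiay dcml
Hunk 4: at line 2 remove [exk,zzvi] add [huhw] -> 7 lines: dqreh zwli oyh huhw ibs fiiay dcml
Final line 7: dcml

Answer: dcml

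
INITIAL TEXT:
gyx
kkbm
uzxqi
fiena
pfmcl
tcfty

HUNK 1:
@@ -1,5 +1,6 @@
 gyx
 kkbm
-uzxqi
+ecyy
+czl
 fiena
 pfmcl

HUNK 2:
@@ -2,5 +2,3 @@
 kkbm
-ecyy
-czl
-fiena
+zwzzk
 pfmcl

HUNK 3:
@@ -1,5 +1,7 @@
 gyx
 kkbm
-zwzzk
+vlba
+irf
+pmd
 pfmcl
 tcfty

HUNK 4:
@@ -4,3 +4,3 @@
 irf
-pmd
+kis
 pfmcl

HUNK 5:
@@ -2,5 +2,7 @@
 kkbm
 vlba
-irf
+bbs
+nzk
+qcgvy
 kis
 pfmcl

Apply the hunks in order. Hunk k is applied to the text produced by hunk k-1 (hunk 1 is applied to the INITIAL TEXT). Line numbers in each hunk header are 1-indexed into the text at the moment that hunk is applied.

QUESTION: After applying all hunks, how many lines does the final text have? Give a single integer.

Hunk 1: at line 1 remove [uzxqi] add [ecyy,czl] -> 7 lines: gyx kkbm ecyy czl fiena pfmcl tcfty
Hunk 2: at line 2 remove [ecyy,czl,fiena] add [zwzzk] -> 5 lines: gyx kkbm zwzzk pfmcl tcfty
Hunk 3: at line 1 remove [zwzzk] add [vlba,irf,pmd] -> 7 lines: gyx kkbm vlba irf pmd pfmcl tcfty
Hunk 4: at line 4 remove [pmd] add [kis] -> 7 lines: gyx kkbm vlba irf kis pfmcl tcfty
Hunk 5: at line 2 remove [irf] add [bbs,nzk,qcgvy] -> 9 lines: gyx kkbm vlba bbs nzk qcgvy kis pfmcl tcfty
Final line count: 9

Answer: 9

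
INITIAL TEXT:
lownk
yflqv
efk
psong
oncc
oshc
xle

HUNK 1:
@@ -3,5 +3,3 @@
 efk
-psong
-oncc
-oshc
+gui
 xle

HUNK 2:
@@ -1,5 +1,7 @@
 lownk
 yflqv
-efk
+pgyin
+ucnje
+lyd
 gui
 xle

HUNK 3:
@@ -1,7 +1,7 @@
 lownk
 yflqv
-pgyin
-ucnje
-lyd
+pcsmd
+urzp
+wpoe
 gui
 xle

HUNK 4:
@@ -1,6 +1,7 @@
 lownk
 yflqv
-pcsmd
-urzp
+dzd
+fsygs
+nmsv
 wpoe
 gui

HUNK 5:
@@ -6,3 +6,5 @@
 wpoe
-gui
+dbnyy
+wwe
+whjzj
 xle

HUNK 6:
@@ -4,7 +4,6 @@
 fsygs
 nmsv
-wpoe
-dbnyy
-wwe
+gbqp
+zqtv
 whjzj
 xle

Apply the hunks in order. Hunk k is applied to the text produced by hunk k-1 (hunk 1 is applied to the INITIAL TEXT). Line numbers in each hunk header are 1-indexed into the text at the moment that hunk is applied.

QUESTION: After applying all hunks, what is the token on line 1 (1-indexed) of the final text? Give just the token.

Hunk 1: at line 3 remove [psong,oncc,oshc] add [gui] -> 5 lines: lownk yflqv efk gui xle
Hunk 2: at line 1 remove [efk] add [pgyin,ucnje,lyd] -> 7 lines: lownk yflqv pgyin ucnje lyd gui xle
Hunk 3: at line 1 remove [pgyin,ucnje,lyd] add [pcsmd,urzp,wpoe] -> 7 lines: lownk yflqv pcsmd urzp wpoe gui xle
Hunk 4: at line 1 remove [pcsmd,urzp] add [dzd,fsygs,nmsv] -> 8 lines: lownk yflqv dzd fsygs nmsv wpoe gui xle
Hunk 5: at line 6 remove [gui] add [dbnyy,wwe,whjzj] -> 10 lines: lownk yflqv dzd fsygs nmsv wpoe dbnyy wwe whjzj xle
Hunk 6: at line 4 remove [wpoe,dbnyy,wwe] add [gbqp,zqtv] -> 9 lines: lownk yflqv dzd fsygs nmsv gbqp zqtv whjzj xle
Final line 1: lownk

Answer: lownk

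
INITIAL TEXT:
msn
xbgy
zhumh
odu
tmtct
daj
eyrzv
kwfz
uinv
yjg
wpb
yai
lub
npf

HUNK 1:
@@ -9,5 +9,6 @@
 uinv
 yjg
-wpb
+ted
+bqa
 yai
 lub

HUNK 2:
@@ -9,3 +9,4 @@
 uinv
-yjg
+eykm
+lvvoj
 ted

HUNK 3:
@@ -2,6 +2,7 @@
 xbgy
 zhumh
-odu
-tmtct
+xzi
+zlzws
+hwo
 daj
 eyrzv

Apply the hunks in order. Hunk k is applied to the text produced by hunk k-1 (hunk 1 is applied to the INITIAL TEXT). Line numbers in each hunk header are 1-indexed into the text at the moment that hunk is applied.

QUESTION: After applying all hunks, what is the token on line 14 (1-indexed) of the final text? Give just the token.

Hunk 1: at line 9 remove [wpb] add [ted,bqa] -> 15 lines: msn xbgy zhumh odu tmtct daj eyrzv kwfz uinv yjg ted bqa yai lub npf
Hunk 2: at line 9 remove [yjg] add [eykm,lvvoj] -> 16 lines: msn xbgy zhumh odu tmtct daj eyrzv kwfz uinv eykm lvvoj ted bqa yai lub npf
Hunk 3: at line 2 remove [odu,tmtct] add [xzi,zlzws,hwo] -> 17 lines: msn xbgy zhumh xzi zlzws hwo daj eyrzv kwfz uinv eykm lvvoj ted bqa yai lub npf
Final line 14: bqa

Answer: bqa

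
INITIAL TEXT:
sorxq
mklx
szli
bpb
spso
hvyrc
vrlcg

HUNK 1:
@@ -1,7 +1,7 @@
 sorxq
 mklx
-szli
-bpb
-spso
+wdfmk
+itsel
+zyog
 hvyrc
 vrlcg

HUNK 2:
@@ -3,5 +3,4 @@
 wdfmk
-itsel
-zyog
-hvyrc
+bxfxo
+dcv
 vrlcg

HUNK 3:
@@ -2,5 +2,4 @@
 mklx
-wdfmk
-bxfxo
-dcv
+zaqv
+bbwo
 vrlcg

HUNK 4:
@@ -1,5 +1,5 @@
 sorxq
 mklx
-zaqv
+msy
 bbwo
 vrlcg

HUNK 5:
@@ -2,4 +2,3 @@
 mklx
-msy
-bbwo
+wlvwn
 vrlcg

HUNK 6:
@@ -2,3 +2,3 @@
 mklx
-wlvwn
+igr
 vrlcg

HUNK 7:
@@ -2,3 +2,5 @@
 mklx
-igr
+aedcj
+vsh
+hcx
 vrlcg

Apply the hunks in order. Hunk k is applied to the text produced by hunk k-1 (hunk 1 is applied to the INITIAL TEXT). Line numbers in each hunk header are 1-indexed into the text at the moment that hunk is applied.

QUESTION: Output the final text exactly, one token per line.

Answer: sorxq
mklx
aedcj
vsh
hcx
vrlcg

Derivation:
Hunk 1: at line 1 remove [szli,bpb,spso] add [wdfmk,itsel,zyog] -> 7 lines: sorxq mklx wdfmk itsel zyog hvyrc vrlcg
Hunk 2: at line 3 remove [itsel,zyog,hvyrc] add [bxfxo,dcv] -> 6 lines: sorxq mklx wdfmk bxfxo dcv vrlcg
Hunk 3: at line 2 remove [wdfmk,bxfxo,dcv] add [zaqv,bbwo] -> 5 lines: sorxq mklx zaqv bbwo vrlcg
Hunk 4: at line 1 remove [zaqv] add [msy] -> 5 lines: sorxq mklx msy bbwo vrlcg
Hunk 5: at line 2 remove [msy,bbwo] add [wlvwn] -> 4 lines: sorxq mklx wlvwn vrlcg
Hunk 6: at line 2 remove [wlvwn] add [igr] -> 4 lines: sorxq mklx igr vrlcg
Hunk 7: at line 2 remove [igr] add [aedcj,vsh,hcx] -> 6 lines: sorxq mklx aedcj vsh hcx vrlcg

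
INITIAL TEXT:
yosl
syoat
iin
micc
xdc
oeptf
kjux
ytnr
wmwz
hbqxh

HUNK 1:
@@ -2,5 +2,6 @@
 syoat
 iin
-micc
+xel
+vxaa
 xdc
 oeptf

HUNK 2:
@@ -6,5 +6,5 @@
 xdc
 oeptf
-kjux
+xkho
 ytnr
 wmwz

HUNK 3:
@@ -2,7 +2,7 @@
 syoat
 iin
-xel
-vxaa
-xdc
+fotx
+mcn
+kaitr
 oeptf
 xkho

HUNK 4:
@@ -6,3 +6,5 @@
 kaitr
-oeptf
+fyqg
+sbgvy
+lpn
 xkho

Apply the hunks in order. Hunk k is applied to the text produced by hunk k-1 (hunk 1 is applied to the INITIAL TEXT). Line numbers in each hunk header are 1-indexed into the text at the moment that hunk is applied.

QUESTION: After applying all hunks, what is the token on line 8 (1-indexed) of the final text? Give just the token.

Answer: sbgvy

Derivation:
Hunk 1: at line 2 remove [micc] add [xel,vxaa] -> 11 lines: yosl syoat iin xel vxaa xdc oeptf kjux ytnr wmwz hbqxh
Hunk 2: at line 6 remove [kjux] add [xkho] -> 11 lines: yosl syoat iin xel vxaa xdc oeptf xkho ytnr wmwz hbqxh
Hunk 3: at line 2 remove [xel,vxaa,xdc] add [fotx,mcn,kaitr] -> 11 lines: yosl syoat iin fotx mcn kaitr oeptf xkho ytnr wmwz hbqxh
Hunk 4: at line 6 remove [oeptf] add [fyqg,sbgvy,lpn] -> 13 lines: yosl syoat iin fotx mcn kaitr fyqg sbgvy lpn xkho ytnr wmwz hbqxh
Final line 8: sbgvy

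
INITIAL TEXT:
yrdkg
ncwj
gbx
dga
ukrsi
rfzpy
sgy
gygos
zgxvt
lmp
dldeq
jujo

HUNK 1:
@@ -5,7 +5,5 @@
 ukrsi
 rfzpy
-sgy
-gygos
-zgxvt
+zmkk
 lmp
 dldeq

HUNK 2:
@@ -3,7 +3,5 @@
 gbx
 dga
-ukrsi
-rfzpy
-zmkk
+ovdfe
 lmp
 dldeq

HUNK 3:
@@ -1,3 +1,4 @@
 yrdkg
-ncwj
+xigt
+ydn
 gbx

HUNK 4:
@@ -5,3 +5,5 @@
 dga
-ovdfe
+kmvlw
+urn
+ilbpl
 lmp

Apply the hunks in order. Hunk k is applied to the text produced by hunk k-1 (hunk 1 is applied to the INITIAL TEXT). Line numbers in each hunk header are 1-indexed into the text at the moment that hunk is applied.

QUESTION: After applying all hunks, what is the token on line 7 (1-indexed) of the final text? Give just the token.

Answer: urn

Derivation:
Hunk 1: at line 5 remove [sgy,gygos,zgxvt] add [zmkk] -> 10 lines: yrdkg ncwj gbx dga ukrsi rfzpy zmkk lmp dldeq jujo
Hunk 2: at line 3 remove [ukrsi,rfzpy,zmkk] add [ovdfe] -> 8 lines: yrdkg ncwj gbx dga ovdfe lmp dldeq jujo
Hunk 3: at line 1 remove [ncwj] add [xigt,ydn] -> 9 lines: yrdkg xigt ydn gbx dga ovdfe lmp dldeq jujo
Hunk 4: at line 5 remove [ovdfe] add [kmvlw,urn,ilbpl] -> 11 lines: yrdkg xigt ydn gbx dga kmvlw urn ilbpl lmp dldeq jujo
Final line 7: urn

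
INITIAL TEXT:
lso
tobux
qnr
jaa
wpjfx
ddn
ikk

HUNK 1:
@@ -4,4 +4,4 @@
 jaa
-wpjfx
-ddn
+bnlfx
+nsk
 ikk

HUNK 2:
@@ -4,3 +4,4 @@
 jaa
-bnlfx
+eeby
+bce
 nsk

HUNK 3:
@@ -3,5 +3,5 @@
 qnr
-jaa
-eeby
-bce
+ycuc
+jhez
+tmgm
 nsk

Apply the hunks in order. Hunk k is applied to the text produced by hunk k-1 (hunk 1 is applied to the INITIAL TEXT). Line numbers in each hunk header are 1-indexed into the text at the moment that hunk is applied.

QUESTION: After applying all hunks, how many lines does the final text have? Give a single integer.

Answer: 8

Derivation:
Hunk 1: at line 4 remove [wpjfx,ddn] add [bnlfx,nsk] -> 7 lines: lso tobux qnr jaa bnlfx nsk ikk
Hunk 2: at line 4 remove [bnlfx] add [eeby,bce] -> 8 lines: lso tobux qnr jaa eeby bce nsk ikk
Hunk 3: at line 3 remove [jaa,eeby,bce] add [ycuc,jhez,tmgm] -> 8 lines: lso tobux qnr ycuc jhez tmgm nsk ikk
Final line count: 8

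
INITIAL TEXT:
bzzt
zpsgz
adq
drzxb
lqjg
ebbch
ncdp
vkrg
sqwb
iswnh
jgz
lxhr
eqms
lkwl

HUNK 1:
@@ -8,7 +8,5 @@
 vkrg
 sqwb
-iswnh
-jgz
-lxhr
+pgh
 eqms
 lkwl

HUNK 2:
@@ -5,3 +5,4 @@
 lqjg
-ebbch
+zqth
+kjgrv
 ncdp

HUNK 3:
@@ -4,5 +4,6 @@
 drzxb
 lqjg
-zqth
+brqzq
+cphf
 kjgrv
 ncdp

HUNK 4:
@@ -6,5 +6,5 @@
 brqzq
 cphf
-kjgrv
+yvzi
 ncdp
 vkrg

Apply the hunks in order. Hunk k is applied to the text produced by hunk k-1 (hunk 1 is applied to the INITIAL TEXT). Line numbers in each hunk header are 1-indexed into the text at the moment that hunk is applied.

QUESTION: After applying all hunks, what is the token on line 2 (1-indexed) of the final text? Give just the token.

Answer: zpsgz

Derivation:
Hunk 1: at line 8 remove [iswnh,jgz,lxhr] add [pgh] -> 12 lines: bzzt zpsgz adq drzxb lqjg ebbch ncdp vkrg sqwb pgh eqms lkwl
Hunk 2: at line 5 remove [ebbch] add [zqth,kjgrv] -> 13 lines: bzzt zpsgz adq drzxb lqjg zqth kjgrv ncdp vkrg sqwb pgh eqms lkwl
Hunk 3: at line 4 remove [zqth] add [brqzq,cphf] -> 14 lines: bzzt zpsgz adq drzxb lqjg brqzq cphf kjgrv ncdp vkrg sqwb pgh eqms lkwl
Hunk 4: at line 6 remove [kjgrv] add [yvzi] -> 14 lines: bzzt zpsgz adq drzxb lqjg brqzq cphf yvzi ncdp vkrg sqwb pgh eqms lkwl
Final line 2: zpsgz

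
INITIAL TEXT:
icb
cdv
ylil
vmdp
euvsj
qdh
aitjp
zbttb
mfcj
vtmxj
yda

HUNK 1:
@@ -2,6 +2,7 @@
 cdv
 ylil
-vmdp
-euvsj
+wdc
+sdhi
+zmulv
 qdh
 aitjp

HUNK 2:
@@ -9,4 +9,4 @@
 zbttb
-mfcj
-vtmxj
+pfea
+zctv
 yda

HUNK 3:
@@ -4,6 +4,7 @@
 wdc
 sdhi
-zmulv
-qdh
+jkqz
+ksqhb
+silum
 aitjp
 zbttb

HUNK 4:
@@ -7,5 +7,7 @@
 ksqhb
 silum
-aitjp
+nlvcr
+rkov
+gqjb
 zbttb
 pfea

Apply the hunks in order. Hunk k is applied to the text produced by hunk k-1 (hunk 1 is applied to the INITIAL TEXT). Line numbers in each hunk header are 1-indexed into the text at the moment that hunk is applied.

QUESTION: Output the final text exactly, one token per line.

Answer: icb
cdv
ylil
wdc
sdhi
jkqz
ksqhb
silum
nlvcr
rkov
gqjb
zbttb
pfea
zctv
yda

Derivation:
Hunk 1: at line 2 remove [vmdp,euvsj] add [wdc,sdhi,zmulv] -> 12 lines: icb cdv ylil wdc sdhi zmulv qdh aitjp zbttb mfcj vtmxj yda
Hunk 2: at line 9 remove [mfcj,vtmxj] add [pfea,zctv] -> 12 lines: icb cdv ylil wdc sdhi zmulv qdh aitjp zbttb pfea zctv yda
Hunk 3: at line 4 remove [zmulv,qdh] add [jkqz,ksqhb,silum] -> 13 lines: icb cdv ylil wdc sdhi jkqz ksqhb silum aitjp zbttb pfea zctv yda
Hunk 4: at line 7 remove [aitjp] add [nlvcr,rkov,gqjb] -> 15 lines: icb cdv ylil wdc sdhi jkqz ksqhb silum nlvcr rkov gqjb zbttb pfea zctv yda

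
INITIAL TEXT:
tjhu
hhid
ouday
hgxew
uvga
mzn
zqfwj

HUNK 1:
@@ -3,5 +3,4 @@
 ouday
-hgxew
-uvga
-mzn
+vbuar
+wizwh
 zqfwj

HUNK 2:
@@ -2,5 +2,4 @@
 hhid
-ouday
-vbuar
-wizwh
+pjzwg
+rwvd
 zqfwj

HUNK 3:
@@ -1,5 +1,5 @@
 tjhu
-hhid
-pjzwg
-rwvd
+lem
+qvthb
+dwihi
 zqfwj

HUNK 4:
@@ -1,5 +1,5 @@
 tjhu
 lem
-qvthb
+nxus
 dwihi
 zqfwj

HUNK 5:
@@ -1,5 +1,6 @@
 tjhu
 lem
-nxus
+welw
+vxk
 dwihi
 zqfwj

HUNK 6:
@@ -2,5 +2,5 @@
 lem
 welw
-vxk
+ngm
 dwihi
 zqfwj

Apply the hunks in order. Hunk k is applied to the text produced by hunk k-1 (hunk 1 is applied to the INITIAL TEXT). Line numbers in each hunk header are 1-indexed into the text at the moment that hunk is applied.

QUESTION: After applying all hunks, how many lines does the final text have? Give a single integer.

Hunk 1: at line 3 remove [hgxew,uvga,mzn] add [vbuar,wizwh] -> 6 lines: tjhu hhid ouday vbuar wizwh zqfwj
Hunk 2: at line 2 remove [ouday,vbuar,wizwh] add [pjzwg,rwvd] -> 5 lines: tjhu hhid pjzwg rwvd zqfwj
Hunk 3: at line 1 remove [hhid,pjzwg,rwvd] add [lem,qvthb,dwihi] -> 5 lines: tjhu lem qvthb dwihi zqfwj
Hunk 4: at line 1 remove [qvthb] add [nxus] -> 5 lines: tjhu lem nxus dwihi zqfwj
Hunk 5: at line 1 remove [nxus] add [welw,vxk] -> 6 lines: tjhu lem welw vxk dwihi zqfwj
Hunk 6: at line 2 remove [vxk] add [ngm] -> 6 lines: tjhu lem welw ngm dwihi zqfwj
Final line count: 6

Answer: 6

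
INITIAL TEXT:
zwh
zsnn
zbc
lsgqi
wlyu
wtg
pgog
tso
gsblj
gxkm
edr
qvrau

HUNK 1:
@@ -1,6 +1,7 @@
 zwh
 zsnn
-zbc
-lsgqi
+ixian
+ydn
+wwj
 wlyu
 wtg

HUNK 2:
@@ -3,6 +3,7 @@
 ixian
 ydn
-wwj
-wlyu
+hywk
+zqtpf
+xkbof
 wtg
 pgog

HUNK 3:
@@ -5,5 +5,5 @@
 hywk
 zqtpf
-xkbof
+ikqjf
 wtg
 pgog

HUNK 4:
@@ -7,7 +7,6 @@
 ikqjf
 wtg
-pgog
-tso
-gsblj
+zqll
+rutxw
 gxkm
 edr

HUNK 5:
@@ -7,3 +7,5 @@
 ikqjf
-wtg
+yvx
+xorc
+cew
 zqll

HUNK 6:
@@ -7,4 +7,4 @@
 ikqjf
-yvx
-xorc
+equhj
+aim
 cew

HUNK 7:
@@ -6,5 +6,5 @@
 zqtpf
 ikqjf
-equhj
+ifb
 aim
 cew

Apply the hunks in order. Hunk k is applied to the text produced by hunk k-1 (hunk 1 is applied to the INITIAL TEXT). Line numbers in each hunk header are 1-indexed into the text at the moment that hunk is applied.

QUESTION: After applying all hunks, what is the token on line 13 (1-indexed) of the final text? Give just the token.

Hunk 1: at line 1 remove [zbc,lsgqi] add [ixian,ydn,wwj] -> 13 lines: zwh zsnn ixian ydn wwj wlyu wtg pgog tso gsblj gxkm edr qvrau
Hunk 2: at line 3 remove [wwj,wlyu] add [hywk,zqtpf,xkbof] -> 14 lines: zwh zsnn ixian ydn hywk zqtpf xkbof wtg pgog tso gsblj gxkm edr qvrau
Hunk 3: at line 5 remove [xkbof] add [ikqjf] -> 14 lines: zwh zsnn ixian ydn hywk zqtpf ikqjf wtg pgog tso gsblj gxkm edr qvrau
Hunk 4: at line 7 remove [pgog,tso,gsblj] add [zqll,rutxw] -> 13 lines: zwh zsnn ixian ydn hywk zqtpf ikqjf wtg zqll rutxw gxkm edr qvrau
Hunk 5: at line 7 remove [wtg] add [yvx,xorc,cew] -> 15 lines: zwh zsnn ixian ydn hywk zqtpf ikqjf yvx xorc cew zqll rutxw gxkm edr qvrau
Hunk 6: at line 7 remove [yvx,xorc] add [equhj,aim] -> 15 lines: zwh zsnn ixian ydn hywk zqtpf ikqjf equhj aim cew zqll rutxw gxkm edr qvrau
Hunk 7: at line 6 remove [equhj] add [ifb] -> 15 lines: zwh zsnn ixian ydn hywk zqtpf ikqjf ifb aim cew zqll rutxw gxkm edr qvrau
Final line 13: gxkm

Answer: gxkm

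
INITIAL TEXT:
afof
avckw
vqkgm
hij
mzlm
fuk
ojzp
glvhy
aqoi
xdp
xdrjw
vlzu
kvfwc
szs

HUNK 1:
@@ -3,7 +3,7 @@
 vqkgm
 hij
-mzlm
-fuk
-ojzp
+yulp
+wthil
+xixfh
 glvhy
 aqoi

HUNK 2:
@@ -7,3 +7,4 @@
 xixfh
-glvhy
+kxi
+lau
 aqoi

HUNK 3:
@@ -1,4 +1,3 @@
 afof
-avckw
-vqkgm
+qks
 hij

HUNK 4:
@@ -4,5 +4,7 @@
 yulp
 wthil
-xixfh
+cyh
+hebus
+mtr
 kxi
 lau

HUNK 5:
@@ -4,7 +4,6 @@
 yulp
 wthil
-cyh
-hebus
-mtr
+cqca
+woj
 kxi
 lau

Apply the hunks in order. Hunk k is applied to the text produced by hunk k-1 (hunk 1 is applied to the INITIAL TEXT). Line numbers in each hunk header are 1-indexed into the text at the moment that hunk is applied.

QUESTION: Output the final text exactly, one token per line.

Hunk 1: at line 3 remove [mzlm,fuk,ojzp] add [yulp,wthil,xixfh] -> 14 lines: afof avckw vqkgm hij yulp wthil xixfh glvhy aqoi xdp xdrjw vlzu kvfwc szs
Hunk 2: at line 7 remove [glvhy] add [kxi,lau] -> 15 lines: afof avckw vqkgm hij yulp wthil xixfh kxi lau aqoi xdp xdrjw vlzu kvfwc szs
Hunk 3: at line 1 remove [avckw,vqkgm] add [qks] -> 14 lines: afof qks hij yulp wthil xixfh kxi lau aqoi xdp xdrjw vlzu kvfwc szs
Hunk 4: at line 4 remove [xixfh] add [cyh,hebus,mtr] -> 16 lines: afof qks hij yulp wthil cyh hebus mtr kxi lau aqoi xdp xdrjw vlzu kvfwc szs
Hunk 5: at line 4 remove [cyh,hebus,mtr] add [cqca,woj] -> 15 lines: afof qks hij yulp wthil cqca woj kxi lau aqoi xdp xdrjw vlzu kvfwc szs

Answer: afof
qks
hij
yulp
wthil
cqca
woj
kxi
lau
aqoi
xdp
xdrjw
vlzu
kvfwc
szs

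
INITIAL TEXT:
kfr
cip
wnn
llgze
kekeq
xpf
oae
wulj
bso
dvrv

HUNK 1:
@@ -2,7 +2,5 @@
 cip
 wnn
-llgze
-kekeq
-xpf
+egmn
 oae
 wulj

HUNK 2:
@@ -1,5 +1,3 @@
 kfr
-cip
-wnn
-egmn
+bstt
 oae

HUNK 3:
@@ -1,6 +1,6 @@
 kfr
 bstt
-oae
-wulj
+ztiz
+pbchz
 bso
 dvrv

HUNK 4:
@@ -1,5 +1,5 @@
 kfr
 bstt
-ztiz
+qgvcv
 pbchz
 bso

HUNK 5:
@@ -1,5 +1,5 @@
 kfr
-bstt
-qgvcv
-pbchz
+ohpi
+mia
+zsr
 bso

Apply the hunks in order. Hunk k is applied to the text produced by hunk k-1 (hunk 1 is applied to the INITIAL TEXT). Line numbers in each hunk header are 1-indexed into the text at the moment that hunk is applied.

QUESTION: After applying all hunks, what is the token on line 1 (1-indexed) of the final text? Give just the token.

Hunk 1: at line 2 remove [llgze,kekeq,xpf] add [egmn] -> 8 lines: kfr cip wnn egmn oae wulj bso dvrv
Hunk 2: at line 1 remove [cip,wnn,egmn] add [bstt] -> 6 lines: kfr bstt oae wulj bso dvrv
Hunk 3: at line 1 remove [oae,wulj] add [ztiz,pbchz] -> 6 lines: kfr bstt ztiz pbchz bso dvrv
Hunk 4: at line 1 remove [ztiz] add [qgvcv] -> 6 lines: kfr bstt qgvcv pbchz bso dvrv
Hunk 5: at line 1 remove [bstt,qgvcv,pbchz] add [ohpi,mia,zsr] -> 6 lines: kfr ohpi mia zsr bso dvrv
Final line 1: kfr

Answer: kfr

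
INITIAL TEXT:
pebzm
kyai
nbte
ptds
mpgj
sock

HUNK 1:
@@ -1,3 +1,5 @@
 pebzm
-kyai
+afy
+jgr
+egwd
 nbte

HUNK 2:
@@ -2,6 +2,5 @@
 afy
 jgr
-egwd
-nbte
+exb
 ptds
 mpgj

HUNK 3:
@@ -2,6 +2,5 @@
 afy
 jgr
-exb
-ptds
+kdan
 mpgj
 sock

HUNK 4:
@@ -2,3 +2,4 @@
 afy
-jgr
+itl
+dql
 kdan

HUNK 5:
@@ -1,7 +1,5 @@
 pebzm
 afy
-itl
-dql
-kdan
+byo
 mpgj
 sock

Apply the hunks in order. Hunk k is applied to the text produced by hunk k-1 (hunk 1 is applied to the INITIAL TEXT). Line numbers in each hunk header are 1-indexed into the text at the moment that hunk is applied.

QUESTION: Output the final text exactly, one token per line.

Hunk 1: at line 1 remove [kyai] add [afy,jgr,egwd] -> 8 lines: pebzm afy jgr egwd nbte ptds mpgj sock
Hunk 2: at line 2 remove [egwd,nbte] add [exb] -> 7 lines: pebzm afy jgr exb ptds mpgj sock
Hunk 3: at line 2 remove [exb,ptds] add [kdan] -> 6 lines: pebzm afy jgr kdan mpgj sock
Hunk 4: at line 2 remove [jgr] add [itl,dql] -> 7 lines: pebzm afy itl dql kdan mpgj sock
Hunk 5: at line 1 remove [itl,dql,kdan] add [byo] -> 5 lines: pebzm afy byo mpgj sock

Answer: pebzm
afy
byo
mpgj
sock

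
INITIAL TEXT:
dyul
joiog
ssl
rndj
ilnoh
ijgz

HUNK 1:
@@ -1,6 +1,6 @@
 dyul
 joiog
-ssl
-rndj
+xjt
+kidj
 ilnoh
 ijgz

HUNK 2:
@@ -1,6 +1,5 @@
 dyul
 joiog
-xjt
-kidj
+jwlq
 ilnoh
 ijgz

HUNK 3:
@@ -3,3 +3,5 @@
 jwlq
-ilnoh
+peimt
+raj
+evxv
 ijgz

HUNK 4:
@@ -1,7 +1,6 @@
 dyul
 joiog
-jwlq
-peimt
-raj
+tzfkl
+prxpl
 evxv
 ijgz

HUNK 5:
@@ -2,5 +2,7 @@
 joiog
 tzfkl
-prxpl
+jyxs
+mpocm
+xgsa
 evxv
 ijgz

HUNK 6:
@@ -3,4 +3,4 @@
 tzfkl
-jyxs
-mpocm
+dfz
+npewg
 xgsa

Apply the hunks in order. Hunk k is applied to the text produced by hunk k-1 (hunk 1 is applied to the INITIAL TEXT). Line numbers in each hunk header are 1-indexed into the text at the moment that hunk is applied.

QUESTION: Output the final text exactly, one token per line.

Hunk 1: at line 1 remove [ssl,rndj] add [xjt,kidj] -> 6 lines: dyul joiog xjt kidj ilnoh ijgz
Hunk 2: at line 1 remove [xjt,kidj] add [jwlq] -> 5 lines: dyul joiog jwlq ilnoh ijgz
Hunk 3: at line 3 remove [ilnoh] add [peimt,raj,evxv] -> 7 lines: dyul joiog jwlq peimt raj evxv ijgz
Hunk 4: at line 1 remove [jwlq,peimt,raj] add [tzfkl,prxpl] -> 6 lines: dyul joiog tzfkl prxpl evxv ijgz
Hunk 5: at line 2 remove [prxpl] add [jyxs,mpocm,xgsa] -> 8 lines: dyul joiog tzfkl jyxs mpocm xgsa evxv ijgz
Hunk 6: at line 3 remove [jyxs,mpocm] add [dfz,npewg] -> 8 lines: dyul joiog tzfkl dfz npewg xgsa evxv ijgz

Answer: dyul
joiog
tzfkl
dfz
npewg
xgsa
evxv
ijgz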